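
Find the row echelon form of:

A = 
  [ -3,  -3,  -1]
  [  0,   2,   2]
Row operations:
No row operations needed (already in echelon form).

Resulting echelon form:
REF = 
  [ -3,  -3,  -1]
  [  0,   2,   2]

Rank = 2 (number of non-zero pivot rows).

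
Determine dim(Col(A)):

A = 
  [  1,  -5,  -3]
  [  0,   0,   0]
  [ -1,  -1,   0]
dim(Col(A)) = 2

Row reduce:
R3 → R3 + (1)·R1
Swap R2 ↔ R3
REF = 
  [  1,  -5,  -3]
  [  0,  -6,  -3]
  [  0,   0,   0]
Pivot columns: 1, 2 → 2 pivots.
dim(Col(A)) = number of pivot columns = 2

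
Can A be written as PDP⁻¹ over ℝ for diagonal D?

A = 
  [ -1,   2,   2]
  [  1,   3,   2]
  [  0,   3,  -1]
No

Characteristic polynomial: det(λI - A) = λ³ - λ² - 13λ - 17
By the rational root theorem any rational root is an integer dividing 17; none of those is a root, so p(λ) has no rational roots and hence (being an irreducible cubic) no repeated roots.
Discriminant of the cubic: Δ = -2892
Δ < 0 ⇒ one real eigenvalue and a complex-conjugate pair: λ ≈ 4.615, -1.808 + 0.6453i, -1.808 - 0.6453i
Has complex eigenvalues (not diagonalizable over ℝ).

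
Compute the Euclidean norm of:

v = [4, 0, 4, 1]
5.745

||v||₂ = √((4)² + (0)² + (4)² + (1)²) = √33 = 5.745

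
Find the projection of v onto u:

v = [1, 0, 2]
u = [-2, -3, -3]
v·u = (1)(-2) + (0)(-3) + (2)(-3) = -8
u·u = (-2)² + (-3)² + (-3)² = 22
proj_u(v) = (v·u / u·u) × u = (-8/22) × u = (-4/11) × u

proj_u(v) = [8/11, 12/11, 12/11]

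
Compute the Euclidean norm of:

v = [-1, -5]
5.099

||v||₂ = √((-1)² + (-5)²) = √26 = 5.099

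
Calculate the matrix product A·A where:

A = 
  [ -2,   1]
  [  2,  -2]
A² = A·A:
A²[1,1] = (-2)(-2) + (1)(2) = 6
A²[1,2] = (-2)(1) + (1)(-2) = -4
A²[2,1] = (2)(-2) + (-2)(2) = -8
A²[2,2] = (2)(1) + (-2)(-2) = 6
A² = 
  [  6,  -4]
  [ -8,   6]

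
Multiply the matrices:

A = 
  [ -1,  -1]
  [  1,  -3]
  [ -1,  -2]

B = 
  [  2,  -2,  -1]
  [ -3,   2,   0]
AB = 
  [  1,   0,   1]
  [ 11,  -8,  -1]
  [  4,  -2,   1]

A is 3×2 and B is 2×3, so AB is 3×3. Each entry is (row of A)·(column of B):
AB[1,1] = (-1)(2) + (-1)(-3) = 1
AB[1,2] = (-1)(-2) + (-1)(2) = 0
AB[1,3] = (-1)(-1) + (-1)(0) = 1
AB[2,1] = (1)(2) + (-3)(-3) = 11
AB[2,2] = (1)(-2) + (-3)(2) = -8
AB[2,3] = (1)(-1) + (-3)(0) = -1
AB[3,1] = (-1)(2) + (-2)(-3) = 4
AB[3,2] = (-1)(-2) + (-2)(2) = -2
AB[3,3] = (-1)(-1) + (-2)(0) = 1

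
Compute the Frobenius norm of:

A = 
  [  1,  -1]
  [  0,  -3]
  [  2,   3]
||A||_F = 4.899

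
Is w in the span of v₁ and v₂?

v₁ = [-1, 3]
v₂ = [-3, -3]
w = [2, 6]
Yes

Form the augmented matrix and row-reduce:
[v₁|v₂|w] = 
  [ -1,  -3,   2]
  [  3,  -3,   6]
R2 → R2 + (3)·R1
REF = 
  [ -1,  -3,   2]
  [  0, -12,  12]

No row of the form [0 0 | nonzero], so the system is consistent. Back-substitution gives c₁ = 1, c₂ = -1: w = (1)·v₁ + (-1)·v₂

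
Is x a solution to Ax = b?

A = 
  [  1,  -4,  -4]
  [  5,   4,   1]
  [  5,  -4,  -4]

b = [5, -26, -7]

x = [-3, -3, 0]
No

Ax = [9, -27, -3] ≠ b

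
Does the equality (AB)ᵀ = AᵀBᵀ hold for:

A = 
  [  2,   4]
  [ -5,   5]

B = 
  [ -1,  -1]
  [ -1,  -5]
No

(AB)ᵀ = 
  [ -6,   0]
  [-22, -20]

AᵀBᵀ = 
  [  3,  23]
  [ -9, -29]

The two matrices differ, so (AB)ᵀ ≠ AᵀBᵀ in general. The correct identity is (AB)ᵀ = BᵀAᵀ.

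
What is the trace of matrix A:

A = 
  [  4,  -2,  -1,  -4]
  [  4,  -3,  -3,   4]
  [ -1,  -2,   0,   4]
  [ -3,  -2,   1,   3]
4

tr(A) = 4 + -3 + 0 + 3 = 4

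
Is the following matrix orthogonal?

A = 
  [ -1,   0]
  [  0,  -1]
Yes

AᵀA = 
  [  1,   0]
  [  0,   1]
= I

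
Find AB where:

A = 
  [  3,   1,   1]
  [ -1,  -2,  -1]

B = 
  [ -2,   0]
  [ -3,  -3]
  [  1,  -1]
AB = 
  [ -8,  -4]
  [  7,   7]

A is 2×3 and B is 3×2, so AB is 2×2. Each entry is (row of A)·(column of B):
AB[1,1] = (3)(-2) + (1)(-3) + (1)(1) = -8
AB[1,2] = (3)(0) + (1)(-3) + (1)(-1) = -4
AB[2,1] = (-1)(-2) + (-2)(-3) + (-1)(1) = 7
AB[2,2] = (-1)(0) + (-2)(-3) + (-1)(-1) = 7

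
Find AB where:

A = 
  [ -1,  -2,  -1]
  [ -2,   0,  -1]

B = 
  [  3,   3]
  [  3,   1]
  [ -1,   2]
AB = 
  [ -8,  -7]
  [ -5,  -8]

A is 2×3 and B is 3×2, so AB is 2×2. Each entry is (row of A)·(column of B):
AB[1,1] = (-1)(3) + (-2)(3) + (-1)(-1) = -8
AB[1,2] = (-1)(3) + (-2)(1) + (-1)(2) = -7
AB[2,1] = (-2)(3) + (0)(3) + (-1)(-1) = -5
AB[2,2] = (-2)(3) + (0)(1) + (-1)(2) = -8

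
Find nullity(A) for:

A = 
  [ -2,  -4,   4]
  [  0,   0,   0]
nullity(A) = 2

Row reduce:
(no row operations needed)
REF = 
  [ -2,  -4,   4]
  [  0,   0,   0]
Pivot columns: 1 → 1 pivot.
rank(A) = 1, so nullity(A) = 3 - 1 = 2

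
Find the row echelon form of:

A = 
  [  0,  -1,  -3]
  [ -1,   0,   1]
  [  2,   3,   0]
Row operations:
Swap R1 ↔ R2
R3 → R3 + (2)·R1
R3 → R3 + (3)·R2

Resulting echelon form:
REF = 
  [ -1,   0,   1]
  [  0,  -1,  -3]
  [  0,   0,  -7]

Rank = 3 (number of non-zero pivot rows).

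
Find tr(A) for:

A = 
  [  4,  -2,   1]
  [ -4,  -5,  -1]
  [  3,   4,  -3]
-4

tr(A) = 4 + -5 + -3 = -4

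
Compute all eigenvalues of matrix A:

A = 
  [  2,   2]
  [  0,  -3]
λ = 2, -3

tr(A) = -1, det(A) = -6
Characteristic polynomial: λ² - tr(A)λ + det(A) = λ² + λ - 6
λ² + λ - 6 = (λ + 3)(λ - 2)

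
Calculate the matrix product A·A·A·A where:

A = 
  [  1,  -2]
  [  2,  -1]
A² = A·A:
A²[1,1] = (1)(1) + (-2)(2) = -3
A²[1,2] = (1)(-2) + (-2)(-1) = 0
A²[2,1] = (2)(1) + (-1)(2) = 0
A²[2,2] = (2)(-2) + (-1)(-1) = -3
A² = 
  [ -3,   0]
  [  0,  -3]

A^3 = A^2·A:
A^3[1,1] = (-3)(1) + (0)(2) = -3
A^3[1,2] = (-3)(-2) + (0)(-1) = 6
A^3[2,1] = (0)(1) + (-3)(2) = -6
A^3[2,2] = (0)(-2) + (-3)(-1) = 3
A^3 = 
  [ -3,   6]
  [ -6,   3]

A^4 = A^3·A:
A^4[1,1] = (-3)(1) + (6)(2) = 9
A^4[1,2] = (-3)(-2) + (6)(-1) = 0
A^4[2,1] = (-6)(1) + (3)(2) = 0
A^4[2,2] = (-6)(-2) + (3)(-1) = 9
A^4 = 
  [  9,   0]
  [  0,   9]

Therefore
A^4 = 
  [  9,   0]
  [  0,   9]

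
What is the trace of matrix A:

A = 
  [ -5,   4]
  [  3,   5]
0

tr(A) = -5 + 5 = 0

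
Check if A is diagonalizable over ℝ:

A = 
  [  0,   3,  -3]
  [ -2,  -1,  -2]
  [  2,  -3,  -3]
No

Characteristic polynomial: det(λI - A) = λ³ + 4λ² + 9λ + 54
By the rational root theorem any rational root is an integer dividing 54; none of those is a root, so p(λ) has no rational roots and hence (being an irreducible cubic) no repeated roots.
Discriminant of the cubic: Δ = -59184
Δ < 0 ⇒ one real eigenvalue and a complex-conjugate pair: λ ≈ -4.597, 0.2987 + 3.414i, 0.2987 - 3.414i
Has complex eigenvalues (not diagonalizable over ℝ).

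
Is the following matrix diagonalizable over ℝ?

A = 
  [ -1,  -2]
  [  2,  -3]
No

tr(A) = -4, det(A) = 7
Characteristic polynomial: λ² - tr(A)λ + det(A) = λ² + 4λ + 7
λ² + 4λ + 7 = 0  ⇒  λ = (-4 ± √((4)² - 4·(7)))/2 = (-4 ± √(-12))/2
  = -2 + i√3,  -2 - i√3
Eigenvalues: -2 + i√3, -2 - i√3  (≈ -2 + 1.732i, -2 - 1.732i)
Has complex eigenvalues (not diagonalizable over ℝ).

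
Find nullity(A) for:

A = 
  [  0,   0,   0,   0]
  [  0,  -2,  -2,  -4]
nullity(A) = 3

Row reduce:
Swap R1 ↔ R2
REF = 
  [  0,  -2,  -2,  -4]
  [  0,   0,   0,   0]
Pivot columns: 2 → 1 pivot.
rank(A) = 1, so nullity(A) = 4 - 1 = 3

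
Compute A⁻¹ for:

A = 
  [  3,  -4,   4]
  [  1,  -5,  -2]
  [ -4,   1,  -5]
det(A) = (3)·((-5)(-5) - (-2)(1)) - (-4)·((1)(-5) - (-2)(-4)) + (4)·((1)(1) - (-5)(-4))
  = (3)(27) - (-4)(-13) + (4)(-19)
  = -47
det(A) = -47 ≠ 0, so A is invertible.

Cofactors Cᵢⱼ = (-1)ⁱ⁺ʲ·Mᵢⱼ:
C = 
  [ 27,  13, -19]
  [-16,   1,  13]
  [ 28,  10, -11]

adj(A) = Cᵀ:
adj(A) = 
  [ 27, -16,  28]
  [ 13,   1,  10]
  [-19,  13, -11]

A⁻¹ = (-1/47) · adj(A):
A⁻¹ = 
  [-27/47,  16/47, -28/47]
  [-13/47,  -1/47, -10/47]
  [ 19/47, -13/47,  11/47]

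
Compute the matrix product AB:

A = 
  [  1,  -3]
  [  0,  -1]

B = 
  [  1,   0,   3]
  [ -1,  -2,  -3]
A is 2×2 and B is 2×3, so AB is 2×3. Each entry is (row of A)·(column of B):
AB[1,1] = (1)(1) + (-3)(-1) = 4
AB[1,2] = (1)(0) + (-3)(-2) = 6
AB[1,3] = (1)(3) + (-3)(-3) = 12
AB[2,1] = (0)(1) + (-1)(-1) = 1
AB[2,2] = (0)(0) + (-1)(-2) = 2
AB[2,3] = (0)(3) + (-1)(-3) = 3

AB = 
  [  4,   6,  12]
  [  1,   2,   3]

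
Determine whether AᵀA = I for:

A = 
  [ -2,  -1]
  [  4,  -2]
No

AᵀA = 
  [ 20,  -6]
  [ -6,   5]
≠ I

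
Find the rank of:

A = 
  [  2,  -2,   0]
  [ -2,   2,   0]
Row reduce:
R2 → R2 + (1)·R1
REF = 
  [  2,  -2,   0]
  [  0,   0,   0]
Pivot columns: 1 → 1 pivot.

rank(A) = 1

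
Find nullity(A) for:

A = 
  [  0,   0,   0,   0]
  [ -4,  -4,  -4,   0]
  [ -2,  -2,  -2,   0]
nullity(A) = 3

Row reduce:
Swap R1 ↔ R2
R3 → R3 - (1/2)·R1
REF = 
  [ -4,  -4,  -4,   0]
  [  0,   0,   0,   0]
  [  0,   0,   0,   0]
Pivot columns: 1 → 1 pivot.
rank(A) = 1, so nullity(A) = 4 - 1 = 3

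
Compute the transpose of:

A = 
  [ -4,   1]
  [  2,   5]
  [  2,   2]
Aᵀ = 
  [ -4,   2,   2]
  [  1,   5,   2]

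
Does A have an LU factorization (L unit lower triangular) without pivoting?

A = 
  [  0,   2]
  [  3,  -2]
No.
A[1,1] = 0 but A[2,1] = 3 ≠ 0. Any LU with L unit lower triangular has (LU)[1,1] = U[1,1] and (LU)[2,1] = L[2,1]·U[1,1]; matching A forces U[1,1] = 0, which then forces (LU)[2,1] = 0 ≠ 3. A row swap (pivoting) is required.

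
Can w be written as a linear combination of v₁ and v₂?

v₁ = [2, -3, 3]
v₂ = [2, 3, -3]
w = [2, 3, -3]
Yes

Form the augmented matrix and row-reduce:
[v₁|v₂|w] = 
  [  2,   2,   2]
  [ -3,   3,   3]
  [  3,  -3,  -3]
R2 → R2 + (3/2)·R1
R3 → R3 - (3/2)·R1
R3 → R3 + (1)·R2
REF = 
  [  2,   2,   2]
  [  0,   6,   6]
  [  0,   0,   0]

No row of the form [0 0 | nonzero], so the system is consistent. Back-substitution gives c₁ = 0, c₂ = 1: w = (0)·v₁ + (1)·v₂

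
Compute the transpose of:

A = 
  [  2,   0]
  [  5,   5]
Aᵀ = 
  [  2,   5]
  [  0,   5]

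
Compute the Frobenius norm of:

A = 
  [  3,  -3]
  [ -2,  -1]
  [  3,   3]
||A||_F = 6.403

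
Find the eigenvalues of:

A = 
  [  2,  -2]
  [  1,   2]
λ = 2 + i√2, 2 - i√2  (≈ 2 + 1.414i, 2 - 1.414i)

tr(A) = 4, det(A) = 6
Characteristic polynomial: λ² - tr(A)λ + det(A) = λ² - 4λ + 6
λ² - 4λ + 6 = 0  ⇒  λ = (4 ± √((-4)² - 4·(6)))/2 = (4 ± √(-8))/2
  = 2 + i√2,  2 - i√2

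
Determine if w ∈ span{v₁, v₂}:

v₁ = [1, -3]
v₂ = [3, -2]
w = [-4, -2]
Yes

Form the augmented matrix and row-reduce:
[v₁|v₂|w] = 
  [  1,   3,  -4]
  [ -3,  -2,  -2]
R2 → R2 + (3)·R1
REF = 
  [  1,   3,  -4]
  [  0,   7, -14]

No row of the form [0 0 | nonzero], so the system is consistent. Back-substitution gives c₁ = 2, c₂ = -2: w = (2)·v₁ + (-2)·v₂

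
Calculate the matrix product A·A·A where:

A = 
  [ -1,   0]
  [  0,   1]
A² = A·A:
A²[1,1] = (-1)(-1) + (0)(0) = 1
A²[1,2] = (-1)(0) + (0)(1) = 0
A²[2,1] = (0)(-1) + (1)(0) = 0
A²[2,2] = (0)(0) + (1)(1) = 1
A² = 
  [  1,   0]
  [  0,   1]

A^3 = A^2·A:
A^3[1,1] = (1)(-1) + (0)(0) = -1
A^3[1,2] = (1)(0) + (0)(1) = 0
A^3[2,1] = (0)(-1) + (1)(0) = 0
A^3[2,2] = (0)(0) + (1)(1) = 1
A^3 = 
  [ -1,   0]
  [  0,   1]

Therefore
A^3 = 
  [ -1,   0]
  [  0,   1]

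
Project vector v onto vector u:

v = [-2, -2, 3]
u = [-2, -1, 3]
v·u = (-2)(-2) + (-2)(-1) + (3)(3) = 15
u·u = (-2)² + (-1)² + (3)² = 14
proj_u(v) = (v·u / u·u) × u = (15/14) × u

proj_u(v) = [-15/7, -15/14, 45/14]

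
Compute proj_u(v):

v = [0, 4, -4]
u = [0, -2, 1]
proj_u(v) = [0, 24/5, -12/5]

v·u = (0)(0) + (4)(-2) + (-4)(1) = -12
u·u = (0)² + (-2)² + (1)² = 5
proj_u(v) = (v·u / u·u) × u = (-12/5) × u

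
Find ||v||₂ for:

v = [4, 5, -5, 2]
8.367

||v||₂ = √((4)² + (5)² + (-5)² + (2)²) = √70 = 8.367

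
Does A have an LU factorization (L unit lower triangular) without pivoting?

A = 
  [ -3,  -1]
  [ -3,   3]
Yes.
A[1,1] = -3 ≠ 0, so Gaussian elimination proceeds without a row swap: multiplier ℓ₂₁ = (-3)/(-3) = 1, and U[2,2] = 3 - (1)(-1) = 4.
L = 
  [  1,   0]
  [  1,   1]
U = 
  [ -3,  -1]
  [  0,   4]
Check row 2 of LU: [(1)(-3), (1)(-1) + 4] = [-3, 3] = row 2 of A ✓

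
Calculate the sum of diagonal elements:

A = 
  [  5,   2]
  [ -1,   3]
8

tr(A) = 5 + 3 = 8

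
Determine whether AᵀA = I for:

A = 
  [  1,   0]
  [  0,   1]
Yes

AᵀA = 
  [  1,   0]
  [  0,   1]
= I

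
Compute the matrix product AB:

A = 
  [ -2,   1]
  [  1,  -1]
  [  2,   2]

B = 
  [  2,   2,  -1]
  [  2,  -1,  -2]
A is 3×2 and B is 2×3, so AB is 3×3. Each entry is (row of A)·(column of B):
AB[1,1] = (-2)(2) + (1)(2) = -2
AB[1,2] = (-2)(2) + (1)(-1) = -5
AB[1,3] = (-2)(-1) + (1)(-2) = 0
AB[2,1] = (1)(2) + (-1)(2) = 0
AB[2,2] = (1)(2) + (-1)(-1) = 3
AB[2,3] = (1)(-1) + (-1)(-2) = 1
AB[3,1] = (2)(2) + (2)(2) = 8
AB[3,2] = (2)(2) + (2)(-1) = 2
AB[3,3] = (2)(-1) + (2)(-2) = -6

AB = 
  [ -2,  -5,   0]
  [  0,   3,   1]
  [  8,   2,  -6]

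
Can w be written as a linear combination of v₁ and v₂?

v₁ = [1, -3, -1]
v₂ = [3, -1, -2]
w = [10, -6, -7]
Yes

Form the augmented matrix and row-reduce:
[v₁|v₂|w] = 
  [  1,   3,  10]
  [ -3,  -1,  -6]
  [ -1,  -2,  -7]
R2 → R2 + (3)·R1
R3 → R3 + (1)·R1
R3 → R3 - (1/8)·R2
REF = 
  [  1,   3,  10]
  [  0,   8,  24]
  [  0,   0,   0]

No row of the form [0 0 | nonzero], so the system is consistent. Back-substitution gives c₁ = 1, c₂ = 3: w = (1)·v₁ + (3)·v₂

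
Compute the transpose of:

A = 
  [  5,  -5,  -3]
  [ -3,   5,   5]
Aᵀ = 
  [  5,  -3]
  [ -5,   5]
  [ -3,   5]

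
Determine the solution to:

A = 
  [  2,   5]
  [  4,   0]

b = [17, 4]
Row reduce the augmented matrix [A|b]:
R2 → R2 - (2)·R1
REF = 
  [  2,   5,  17]
  [  0, -10, -30]

Back-substitution:
x₂ = (-30) / (-10) = 3
x₁ = (17 - (5)(3)) / 2 = 1

x = [1, 3]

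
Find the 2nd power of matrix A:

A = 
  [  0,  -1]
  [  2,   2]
A² = A·A:
A²[1,1] = (0)(0) + (-1)(2) = -2
A²[1,2] = (0)(-1) + (-1)(2) = -2
A²[2,1] = (2)(0) + (2)(2) = 4
A²[2,2] = (2)(-1) + (2)(2) = 2
A² = 
  [ -2,  -2]
  [  4,   2]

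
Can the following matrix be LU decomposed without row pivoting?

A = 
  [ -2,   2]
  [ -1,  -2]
Yes.
A[1,1] = -2 ≠ 0, so Gaussian elimination proceeds without a row swap: multiplier ℓ₂₁ = (-1)/(-2) = 1/2, and U[2,2] = -2 - (1/2)(2) = -3.
L = 
  [  1,   0]
  [1/2,   1]
U = 
  [ -2,   2]
  [  0,  -3]
Check row 2 of LU: [(1/2)(-2), (1/2)(2) + (-3)] = [-1, -2] = row 2 of A ✓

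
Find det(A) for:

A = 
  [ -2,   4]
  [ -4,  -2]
For a 2×2 matrix, det = ad - bc = (-2)(-2) - (4)(-4) = 20

det(A) = 20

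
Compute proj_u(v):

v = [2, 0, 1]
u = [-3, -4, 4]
proj_u(v) = [6/41, 8/41, -8/41]

v·u = (2)(-3) + (0)(-4) + (1)(4) = -2
u·u = (-3)² + (-4)² + (4)² = 41
proj_u(v) = (v·u / u·u) × u = (-2/41) × u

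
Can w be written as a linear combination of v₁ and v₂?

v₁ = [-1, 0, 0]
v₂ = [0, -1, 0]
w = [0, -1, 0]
Yes

Form the augmented matrix and row-reduce:
[v₁|v₂|w] = 
  [ -1,   0,   0]
  [  0,  -1,  -1]
  [  0,   0,   0]
(already in echelon form — no row operations needed)

No row of the form [0 0 | nonzero], so the system is consistent. Back-substitution gives c₁ = 0, c₂ = 1: w = (0)·v₁ + (1)·v₂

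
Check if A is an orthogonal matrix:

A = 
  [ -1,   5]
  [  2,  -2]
No

AᵀA = 
  [  5,  -9]
  [ -9,  29]
≠ I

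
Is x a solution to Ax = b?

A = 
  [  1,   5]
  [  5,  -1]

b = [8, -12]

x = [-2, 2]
Yes

Ax = [8, -12] = b ✓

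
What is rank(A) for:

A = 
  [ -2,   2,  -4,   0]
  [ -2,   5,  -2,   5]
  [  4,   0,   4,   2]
Row reduce:
R2 → R2 - (1)·R1
R3 → R3 + (2)·R1
R3 → R3 - (4/3)·R2
REF = 
  [   -2,     2,    -4,     0]
  [    0,     3,     2,     5]
  [    0,     0, -20/3, -14/3]
Pivot columns: 1, 2, 3 → 3 pivots.

rank(A) = 3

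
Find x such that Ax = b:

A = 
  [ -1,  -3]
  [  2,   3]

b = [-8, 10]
x = [2, 2]

Row reduce the augmented matrix [A|b]:
R2 → R2 + (2)·R1
REF = 
  [ -1,  -3,  -8]
  [  0,  -3,  -6]

Back-substitution:
x₂ = (-6) / (-3) = 2
x₁ = (-8 - (-3)(2)) / (-1) = 2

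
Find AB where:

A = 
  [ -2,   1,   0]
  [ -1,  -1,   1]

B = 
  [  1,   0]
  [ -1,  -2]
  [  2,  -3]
A is 2×3 and B is 3×2, so AB is 2×2. Each entry is (row of A)·(column of B):
AB[1,1] = (-2)(1) + (1)(-1) + (0)(2) = -3
AB[1,2] = (-2)(0) + (1)(-2) + (0)(-3) = -2
AB[2,1] = (-1)(1) + (-1)(-1) + (1)(2) = 2
AB[2,2] = (-1)(0) + (-1)(-2) + (1)(-3) = -1

AB = 
  [ -3,  -2]
  [  2,  -1]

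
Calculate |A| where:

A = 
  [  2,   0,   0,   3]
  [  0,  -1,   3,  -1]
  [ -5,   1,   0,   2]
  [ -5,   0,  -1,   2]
Cofactor expansion along row 1: det(A) = a₁₁M₁₁ - a₁₂M₁₂ + a₁₃M₁₃ - a₁₄M₁₄

M₁₁ = det[[-1, 3, -1]; [1, 0, 2]; [0, -1, 2]]
  = (-1)·((0)(2) - (2)(-1)) - (3)·((1)(2) - (2)(0)) + (-1)·((1)(-1) - (0)(0))
  = (-1)(2) - (3)(2) + (-1)(-1)
  = -7
M₁₂ = det[[0, 3, -1]; [-5, 0, 2]; [-5, -1, 2]]
  = (0)·((0)(2) - (2)(-1)) - (3)·((-5)(2) - (2)(-5)) + (-1)·((-5)(-1) - (0)(-5))
  = (0)(2) - (3)(0) + (-1)(5)
  = -5
M₁₃ = det[[0, -1, -1]; [-5, 1, 2]; [-5, 0, 2]]
  = (0)·((1)(2) - (2)(0)) - (-1)·((-5)(2) - (2)(-5)) + (-1)·((-5)(0) - (1)(-5))
  = (0)(2) - (-1)(0) + (-1)(5)
  = -5
M₁₄ = det[[0, -1, 3]; [-5, 1, 0]; [-5, 0, -1]]
  = (0)·((1)(-1) - (0)(0)) - (-1)·((-5)(-1) - (0)(-5)) + (3)·((-5)(0) - (1)(-5))
  = (0)(-1) - (-1)(5) + (3)(5)
  = 20

det(A) = (2)(-7) - (0)(-5) + (0)(-5) - (3)(20) = -74

det(A) = -74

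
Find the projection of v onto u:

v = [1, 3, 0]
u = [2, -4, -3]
proj_u(v) = [-20/29, 40/29, 30/29]

v·u = (1)(2) + (3)(-4) + (0)(-3) = -10
u·u = (2)² + (-4)² + (-3)² = 29
proj_u(v) = (v·u / u·u) × u = (-10/29) × u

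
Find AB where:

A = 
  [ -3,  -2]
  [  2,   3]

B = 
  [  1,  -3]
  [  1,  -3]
AB = 
  [ -5,  15]
  [  5, -15]

A is 2×2 and B is 2×2, so AB is 2×2. Each entry is (row of A)·(column of B):
AB[1,1] = (-3)(1) + (-2)(1) = -5
AB[1,2] = (-3)(-3) + (-2)(-3) = 15
AB[2,1] = (2)(1) + (3)(1) = 5
AB[2,2] = (2)(-3) + (3)(-3) = -15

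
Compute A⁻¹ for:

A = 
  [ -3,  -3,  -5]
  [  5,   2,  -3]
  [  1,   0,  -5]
det(A) = (-3)·((2)(-5) - (-3)(0)) - (-3)·((5)(-5) - (-3)(1)) + (-5)·((5)(0) - (2)(1))
  = (-3)(-10) - (-3)(-22) + (-5)(-2)
  = -26
det(A) = -26 ≠ 0, so A is invertible.

Cofactors Cᵢⱼ = (-1)ⁱ⁺ʲ·Mᵢⱼ:
C = 
  [-10,  22,  -2]
  [-15,  20,  -3]
  [ 19, -34,   9]

adj(A) = Cᵀ:
adj(A) = 
  [-10, -15,  19]
  [ 22,  20, -34]
  [ -2,  -3,   9]

A⁻¹ = (-1/26) · adj(A):
A⁻¹ = 
  [  5/13,  15/26, -19/26]
  [-11/13, -10/13,  17/13]
  [  1/13,   3/26,  -9/26]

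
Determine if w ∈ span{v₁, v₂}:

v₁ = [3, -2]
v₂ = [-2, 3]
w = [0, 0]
Yes

Form the augmented matrix and row-reduce:
[v₁|v₂|w] = 
  [  3,  -2,   0]
  [ -2,   3,   0]
R2 → R2 + (2/3)·R1
REF = 
  [  3,  -2,   0]
  [  0, 5/3,   0]

No row of the form [0 0 | nonzero], so the system is consistent. Back-substitution gives c₁ = 0, c₂ = 0: w = (0)·v₁ + (0)·v₂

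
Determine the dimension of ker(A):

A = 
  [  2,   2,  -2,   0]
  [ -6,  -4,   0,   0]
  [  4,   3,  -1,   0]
nullity(A) = 2

Row reduce:
R2 → R2 + (3)·R1
R3 → R3 - (2)·R1
R3 → R3 + (1/2)·R2
REF = 
  [  2,   2,  -2,   0]
  [  0,   2,  -6,   0]
  [  0,   0,   0,   0]
Pivot columns: 1, 2 → 2 pivots.
rank(A) = 2, so nullity(A) = 4 - 2 = 2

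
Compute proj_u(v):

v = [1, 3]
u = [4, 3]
proj_u(v) = [52/25, 39/25]

v·u = (1)(4) + (3)(3) = 13
u·u = (4)² + (3)² = 25
proj_u(v) = (v·u / u·u) × u = (13/25) × u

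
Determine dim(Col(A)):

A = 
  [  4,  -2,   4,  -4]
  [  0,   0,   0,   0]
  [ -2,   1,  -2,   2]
Row reduce:
R3 → R3 + (1/2)·R1
REF = 
  [  4,  -2,   4,  -4]
  [  0,   0,   0,   0]
  [  0,   0,   0,   0]
Pivot columns: 1 → 1 pivot.
dim(Col(A)) = number of pivot columns = 1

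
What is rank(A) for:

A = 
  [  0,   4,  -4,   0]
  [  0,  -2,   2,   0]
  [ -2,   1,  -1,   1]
rank(A) = 2

Row reduce:
Swap R1 ↔ R3
R3 → R3 + (2)·R2
REF = 
  [ -2,   1,  -1,   1]
  [  0,  -2,   2,   0]
  [  0,   0,   0,   0]
Pivot columns: 1, 2 → 2 pivots.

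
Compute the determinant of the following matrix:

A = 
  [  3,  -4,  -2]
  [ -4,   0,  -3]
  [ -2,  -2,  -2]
-26

Cofactor expansion along row 1:
det(A) = (3)·((0)(-2) - (-3)(-2)) - (-4)·((-4)(-2) - (-3)(-2)) + (-2)·((-4)(-2) - (0)(-2))
  = (3)(-6) - (-4)(2) + (-2)(8)
  = -26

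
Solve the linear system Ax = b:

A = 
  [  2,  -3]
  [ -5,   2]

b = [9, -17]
Row reduce the augmented matrix [A|b]:
R2 → R2 + (5/2)·R1
REF = 
  [    2,    -3,     9]
  [    0, -11/2,  11/2]

Back-substitution:
x₂ = (11/2) / (-11/2) = -1
x₁ = (9 - (-3)(-1)) / 2 = 3

x = [3, -1]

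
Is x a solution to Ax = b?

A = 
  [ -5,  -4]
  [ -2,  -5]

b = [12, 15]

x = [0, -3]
Yes

Ax = [12, 15] = b ✓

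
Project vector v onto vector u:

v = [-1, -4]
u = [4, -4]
v·u = (-1)(4) + (-4)(-4) = 12
u·u = (4)² + (-4)² = 32
proj_u(v) = (v·u / u·u) × u = (12/32) × u = (3/8) × u

proj_u(v) = [3/2, -3/2]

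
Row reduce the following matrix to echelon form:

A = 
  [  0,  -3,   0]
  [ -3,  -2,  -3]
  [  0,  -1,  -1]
Row operations:
Swap R1 ↔ R2
R3 → R3 - (1/3)·R2

Resulting echelon form:
REF = 
  [ -3,  -2,  -3]
  [  0,  -3,   0]
  [  0,   0,  -1]

Rank = 3 (number of non-zero pivot rows).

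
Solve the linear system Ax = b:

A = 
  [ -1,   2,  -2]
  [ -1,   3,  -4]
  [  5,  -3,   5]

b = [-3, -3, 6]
x = [1, -2, -1]

Row reduce the augmented matrix [A|b]:
R2 → R2 - (1)·R1
R3 → R3 + (5)·R1
R3 → R3 - (7)·R2
REF = 
  [ -1,   2,  -2,  -3]
  [  0,   1,  -2,   0]
  [  0,   0,   9,  -9]

Back-substitution:
x₃ = (-9) / 9 = -1
x₂ = (0 - (-2)(-1)) / 1 = -2
x₁ = (-3 - (2)(-2) - (-2)(-1)) / (-1) = 1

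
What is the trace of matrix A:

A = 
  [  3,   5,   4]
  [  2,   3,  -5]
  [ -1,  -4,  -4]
2

tr(A) = 3 + 3 + -4 = 2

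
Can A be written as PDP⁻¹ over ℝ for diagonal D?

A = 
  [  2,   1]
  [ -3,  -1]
No

tr(A) = 1, det(A) = 1
Characteristic polynomial: λ² - tr(A)λ + det(A) = λ² - λ + 1
λ² - λ + 1 = 0  ⇒  λ = (1 ± √((-1)² - 4·(1)))/2 = (1 ± √(-3))/2
  = (1 + i√3)/2,  (1 - i√3)/2
Eigenvalues: (1 + i√3)/2, (1 - i√3)/2  (≈ 0.5 + 0.866i, 0.5 - 0.866i)
Has complex eigenvalues (not diagonalizable over ℝ).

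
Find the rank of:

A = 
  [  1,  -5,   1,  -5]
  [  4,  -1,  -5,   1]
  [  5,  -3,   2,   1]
rank(A) = 3

Row reduce:
R2 → R2 - (4)·R1
R3 → R3 - (5)·R1
R3 → R3 - (22/19)·R2
REF = 
  [     1,     -5,      1,     -5]
  [     0,     19,     -9,     21]
  [     0,      0, 141/19,  32/19]
Pivot columns: 1, 2, 3 → 3 pivots.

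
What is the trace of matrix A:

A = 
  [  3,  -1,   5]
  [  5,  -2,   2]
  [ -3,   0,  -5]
-4

tr(A) = 3 + -2 + -5 = -4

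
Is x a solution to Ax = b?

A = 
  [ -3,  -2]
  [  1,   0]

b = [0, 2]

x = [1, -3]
No

Ax = [3, 1] ≠ b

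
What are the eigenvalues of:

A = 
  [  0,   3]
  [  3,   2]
λ = 1 + √10, 1 - √10  (≈ 4.162, -2.162)

tr(A) = 2, det(A) = -9
Characteristic polynomial: λ² - tr(A)λ + det(A) = λ² - 2λ - 9
λ² - 2λ - 9 = 0  ⇒  λ = (2 ± √((-2)² - 4·(-9)))/2 = (2 ± √(40))/2
  = 1 + √10,  1 - √10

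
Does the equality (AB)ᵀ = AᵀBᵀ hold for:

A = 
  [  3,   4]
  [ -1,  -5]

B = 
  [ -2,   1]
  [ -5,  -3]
No

(AB)ᵀ = 
  [-26,  27]
  [ -9,  14]

AᵀBᵀ = 
  [ -7, -12]
  [-13,  -5]

The two matrices differ, so (AB)ᵀ ≠ AᵀBᵀ in general. The correct identity is (AB)ᵀ = BᵀAᵀ.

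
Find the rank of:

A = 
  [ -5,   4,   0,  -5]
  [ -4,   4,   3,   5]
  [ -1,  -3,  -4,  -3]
Row reduce:
R2 → R2 - (4/5)·R1
R3 → R3 - (1/5)·R1
R3 → R3 + (19/4)·R2
REF = 
  [   -5,     4,     0,    -5]
  [    0,   4/5,     3,     9]
  [    0,     0,  41/4, 163/4]
Pivot columns: 1, 2, 3 → 3 pivots.

rank(A) = 3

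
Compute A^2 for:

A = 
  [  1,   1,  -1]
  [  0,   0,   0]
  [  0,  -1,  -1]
A² = A·A:
A²[1,1] = (1)(1) + (1)(0) + (-1)(0) = 1
A²[1,2] = (1)(1) + (1)(0) + (-1)(-1) = 2
A²[1,3] = (1)(-1) + (1)(0) + (-1)(-1) = 0
A²[2,1] = (0)(1) + (0)(0) + (0)(0) = 0
A²[2,2] = (0)(1) + (0)(0) + (0)(-1) = 0
A²[2,3] = (0)(-1) + (0)(0) + (0)(-1) = 0
A²[3,1] = (0)(1) + (-1)(0) + (-1)(0) = 0
A²[3,2] = (0)(1) + (-1)(0) + (-1)(-1) = 1
A²[3,3] = (0)(-1) + (-1)(0) + (-1)(-1) = 1
A² = 
  [  1,   2,   0]
  [  0,   0,   0]
  [  0,   1,   1]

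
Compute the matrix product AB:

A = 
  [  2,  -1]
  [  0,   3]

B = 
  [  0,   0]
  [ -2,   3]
AB = 
  [  2,  -3]
  [ -6,   9]

A is 2×2 and B is 2×2, so AB is 2×2. Each entry is (row of A)·(column of B):
AB[1,1] = (2)(0) + (-1)(-2) = 2
AB[1,2] = (2)(0) + (-1)(3) = -3
AB[2,1] = (0)(0) + (3)(-2) = -6
AB[2,2] = (0)(0) + (3)(3) = 9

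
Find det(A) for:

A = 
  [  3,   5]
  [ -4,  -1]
17

For a 2×2 matrix, det = ad - bc = (3)(-1) - (5)(-4) = 17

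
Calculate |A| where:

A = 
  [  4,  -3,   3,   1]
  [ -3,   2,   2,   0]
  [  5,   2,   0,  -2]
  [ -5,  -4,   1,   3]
8

Cofactor expansion along row 1: det(A) = a₁₁M₁₁ - a₁₂M₁₂ + a₁₃M₁₃ - a₁₄M₁₄

M₁₁ = det[[2, 2, 0]; [2, 0, -2]; [-4, 1, 3]]
  = (2)·((0)(3) - (-2)(1)) - (2)·((2)(3) - (-2)(-4)) + (0)·((2)(1) - (0)(-4))
  = (2)(2) - (2)(-2) + (0)(2)
  = 8
M₁₂ = det[[-3, 2, 0]; [5, 0, -2]; [-5, 1, 3]]
  = (-3)·((0)(3) - (-2)(1)) - (2)·((5)(3) - (-2)(-5)) + (0)·((5)(1) - (0)(-5))
  = (-3)(2) - (2)(5) + (0)(5)
  = -16
M₁₃ = det[[-3, 2, 0]; [5, 2, -2]; [-5, -4, 3]]
  = (-3)·((2)(3) - (-2)(-4)) - (2)·((5)(3) - (-2)(-5)) + (0)·((5)(-4) - (2)(-5))
  = (-3)(-2) - (2)(5) + (0)(-10)
  = -4
M₁₄ = det[[-3, 2, 2]; [5, 2, 0]; [-5, -4, 1]]
  = (-3)·((2)(1) - (0)(-4)) - (2)·((5)(1) - (0)(-5)) + (2)·((5)(-4) - (2)(-5))
  = (-3)(2) - (2)(5) + (2)(-10)
  = -36

det(A) = (4)(8) - (-3)(-16) + (3)(-4) - (1)(-36) = 8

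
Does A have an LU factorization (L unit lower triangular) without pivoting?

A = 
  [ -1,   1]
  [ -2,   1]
Yes.
A[1,1] = -1 ≠ 0, so Gaussian elimination proceeds without a row swap: multiplier ℓ₂₁ = (-2)/(-1) = 2, and U[2,2] = 1 - (2)(1) = -1.
L = 
  [  1,   0]
  [  2,   1]
U = 
  [ -1,   1]
  [  0,  -1]
Check row 2 of LU: [(2)(-1), (2)(1) + (-1)] = [-2, 1] = row 2 of A ✓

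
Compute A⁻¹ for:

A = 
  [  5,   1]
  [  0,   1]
det(A) = (5)(1) - (1)(0) = 5
For a 2×2 matrix, A⁻¹ = (1/det(A)) · [[d, -b], [-c, a]]
    = (1/5) · [[1, -1], [0, 5]]

A⁻¹ = 
  [ 1/5, -1/5]
  [   0,    1]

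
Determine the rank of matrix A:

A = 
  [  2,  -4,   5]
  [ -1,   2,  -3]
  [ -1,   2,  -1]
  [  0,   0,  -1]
rank(A) = 2

Row reduce:
R2 → R2 + (1/2)·R1
R3 → R3 + (1/2)·R1
R3 → R3 + (3)·R2
R4 → R4 - (2)·R2
REF = 
  [   2,   -4,    5]
  [   0,    0, -1/2]
  [   0,    0,    0]
  [   0,    0,    0]
Pivot columns: 1, 3 → 2 pivots.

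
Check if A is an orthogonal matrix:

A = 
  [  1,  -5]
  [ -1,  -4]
No

AᵀA = 
  [  2,  -1]
  [ -1,  41]
≠ I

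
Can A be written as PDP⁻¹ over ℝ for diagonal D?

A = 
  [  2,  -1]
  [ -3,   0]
Yes

tr(A) = 2, det(A) = -3
Characteristic polynomial: λ² - tr(A)λ + det(A) = λ² - 2λ - 3
λ² - 2λ - 3 = (λ + 1)(λ - 3)
Eigenvalues: 3, -1
λ=-1: alg. mult. = 1, geom. mult. = 2 - rank(A - (-1)I) = 2 - 1 = 1
λ=3: alg. mult. = 1, geom. mult. = 2 - rank(A - (3)I) = 2 - 1 = 1
Sum of geometric multiplicities equals n, so A has n independent eigenvectors.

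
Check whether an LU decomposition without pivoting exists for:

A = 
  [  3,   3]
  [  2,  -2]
Yes.
A[1,1] = 3 ≠ 0, so Gaussian elimination proceeds without a row swap: multiplier ℓ₂₁ = (2)/(3) = 2/3, and U[2,2] = -2 - (2/3)(3) = -4.
L = 
  [  1,   0]
  [2/3,   1]
U = 
  [  3,   3]
  [  0,  -4]
Check row 2 of LU: [(2/3)(3), (2/3)(3) + (-4)] = [2, -2] = row 2 of A ✓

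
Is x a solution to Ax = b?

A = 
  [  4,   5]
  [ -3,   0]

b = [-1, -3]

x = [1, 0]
No

Ax = [4, -3] ≠ b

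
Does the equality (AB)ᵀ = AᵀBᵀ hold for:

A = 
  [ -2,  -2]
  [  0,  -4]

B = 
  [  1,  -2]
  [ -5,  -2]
No

(AB)ᵀ = 
  [  8,  20]
  [  8,   8]

AᵀBᵀ = 
  [ -2,  10]
  [  6,  18]

The two matrices differ, so (AB)ᵀ ≠ AᵀBᵀ in general. The correct identity is (AB)ᵀ = BᵀAᵀ.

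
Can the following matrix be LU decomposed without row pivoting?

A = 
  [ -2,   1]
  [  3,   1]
Yes.
A[1,1] = -2 ≠ 0, so Gaussian elimination proceeds without a row swap: multiplier ℓ₂₁ = (3)/(-2) = -3/2, and U[2,2] = 1 - (-3/2)(1) = 5/2.
L = 
  [   1,    0]
  [-3/2,    1]
U = 
  [ -2,   1]
  [  0, 5/2]
Check row 2 of LU: [(-3/2)(-2), (-3/2)(1) + (5/2)] = [3, 1] = row 2 of A ✓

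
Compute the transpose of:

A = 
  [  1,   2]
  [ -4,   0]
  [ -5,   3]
Aᵀ = 
  [  1,  -4,  -5]
  [  2,   0,   3]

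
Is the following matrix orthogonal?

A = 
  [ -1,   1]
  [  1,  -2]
No

AᵀA = 
  [  2,  -3]
  [ -3,   5]
≠ I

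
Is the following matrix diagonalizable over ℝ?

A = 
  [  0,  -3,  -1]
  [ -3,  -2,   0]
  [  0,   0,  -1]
Yes

Characteristic polynomial: det(λI - A) = λ³ + 3λ² - 7λ - 9
Testing integer divisors of the constant term: p(-1) = 0, so (λ + 1) is a factor:
p(λ) = (λ + 1)(λ² + 2λ - 9)
λ² + 2λ - 9 = 0  ⇒  λ = (-2 ± √((2)² - 4·(-9)))/2 = (-2 ± √(40))/2
  = -1 + √10,  -1 - √10
Eigenvalues: -1, -1 + √10, -1 - √10  (≈ -1, 2.162, -4.162)
The two irrational eigenvalues are distinct (simple), so each has alg. mult. = geom. mult. = 1.
λ=-1: alg. mult. = 1, geom. mult. = 3 - rank(A - (-1)I) = 3 - 2 = 1
Sum of geometric multiplicities equals n, so A has n independent eigenvectors.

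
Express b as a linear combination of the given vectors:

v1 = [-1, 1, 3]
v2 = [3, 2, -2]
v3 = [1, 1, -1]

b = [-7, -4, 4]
c1 = 0, c2 = -3, c3 = 2

b = 0·v1 + -3·v2 + 2·v3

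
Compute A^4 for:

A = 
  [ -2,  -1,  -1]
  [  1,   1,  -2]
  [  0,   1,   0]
A² = A·A:
A²[1,1] = (-2)(-2) + (-1)(1) + (-1)(0) = 3
A²[1,2] = (-2)(-1) + (-1)(1) + (-1)(1) = 0
A²[1,3] = (-2)(-1) + (-1)(-2) + (-1)(0) = 4
A²[2,1] = (1)(-2) + (1)(1) + (-2)(0) = -1
A²[2,2] = (1)(-1) + (1)(1) + (-2)(1) = -2
A²[2,3] = (1)(-1) + (1)(-2) + (-2)(0) = -3
A²[3,1] = (0)(-2) + (1)(1) + (0)(0) = 1
A²[3,2] = (0)(-1) + (1)(1) + (0)(1) = 1
A²[3,3] = (0)(-1) + (1)(-2) + (0)(0) = -2
A² = 
  [  3,   0,   4]
  [ -1,  -2,  -3]
  [  1,   1,  -2]

A^3 = A^2·A:
A^3[1,1] = (3)(-2) + (0)(1) + (4)(0) = -6
A^3[1,2] = (3)(-1) + (0)(1) + (4)(1) = 1
A^3[1,3] = (3)(-1) + (0)(-2) + (4)(0) = -3
A^3[2,1] = (-1)(-2) + (-2)(1) + (-3)(0) = 0
A^3[2,2] = (-1)(-1) + (-2)(1) + (-3)(1) = -4
A^3[2,3] = (-1)(-1) + (-2)(-2) + (-3)(0) = 5
A^3[3,1] = (1)(-2) + (1)(1) + (-2)(0) = -1
A^3[3,2] = (1)(-1) + (1)(1) + (-2)(1) = -2
A^3[3,3] = (1)(-1) + (1)(-2) + (-2)(0) = -3
A^3 = 
  [ -6,   1,  -3]
  [  0,  -4,   5]
  [ -1,  -2,  -3]

A^4 = A^3·A:
A^4[1,1] = (-6)(-2) + (1)(1) + (-3)(0) = 13
A^4[1,2] = (-6)(-1) + (1)(1) + (-3)(1) = 4
A^4[1,3] = (-6)(-1) + (1)(-2) + (-3)(0) = 4
A^4[2,1] = (0)(-2) + (-4)(1) + (5)(0) = -4
A^4[2,2] = (0)(-1) + (-4)(1) + (5)(1) = 1
A^4[2,3] = (0)(-1) + (-4)(-2) + (5)(0) = 8
A^4[3,1] = (-1)(-2) + (-2)(1) + (-3)(0) = 0
A^4[3,2] = (-1)(-1) + (-2)(1) + (-3)(1) = -4
A^4[3,3] = (-1)(-1) + (-2)(-2) + (-3)(0) = 5
A^4 = 
  [ 13,   4,   4]
  [ -4,   1,   8]
  [  0,  -4,   5]

Therefore
A^4 = 
  [ 13,   4,   4]
  [ -4,   1,   8]
  [  0,  -4,   5]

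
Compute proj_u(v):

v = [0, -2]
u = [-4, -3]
v·u = (0)(-4) + (-2)(-3) = 6
u·u = (-4)² + (-3)² = 25
proj_u(v) = (v·u / u·u) × u = (6/25) × u

proj_u(v) = [-24/25, -18/25]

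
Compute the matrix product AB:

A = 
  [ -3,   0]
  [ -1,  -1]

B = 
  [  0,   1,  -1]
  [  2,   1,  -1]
A is 2×2 and B is 2×3, so AB is 2×3. Each entry is (row of A)·(column of B):
AB[1,1] = (-3)(0) + (0)(2) = 0
AB[1,2] = (-3)(1) + (0)(1) = -3
AB[1,3] = (-3)(-1) + (0)(-1) = 3
AB[2,1] = (-1)(0) + (-1)(2) = -2
AB[2,2] = (-1)(1) + (-1)(1) = -2
AB[2,3] = (-1)(-1) + (-1)(-1) = 2

AB = 
  [  0,  -3,   3]
  [ -2,  -2,   2]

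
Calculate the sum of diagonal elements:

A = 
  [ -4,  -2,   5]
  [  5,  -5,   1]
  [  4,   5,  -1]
-10

tr(A) = -4 + -5 + -1 = -10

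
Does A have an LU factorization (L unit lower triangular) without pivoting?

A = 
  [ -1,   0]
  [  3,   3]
Yes.
A[1,1] = -1 ≠ 0, so Gaussian elimination proceeds without a row swap: multiplier ℓ₂₁ = (3)/(-1) = -3, and U[2,2] = 3 - (-3)(0) = 3.
L = 
  [  1,   0]
  [ -3,   1]
U = 
  [ -1,   0]
  [  0,   3]
Check row 2 of LU: [(-3)(-1), (-3)(0) + 3] = [3, 3] = row 2 of A ✓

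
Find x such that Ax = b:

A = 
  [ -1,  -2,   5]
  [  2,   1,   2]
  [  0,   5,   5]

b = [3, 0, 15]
Row reduce the augmented matrix [A|b]:
R2 → R2 + (2)·R1
R3 → R3 + (5/3)·R2
REF = 
  [ -1,  -2,   5,   3]
  [  0,  -3,  12,   6]
  [  0,   0,  25,  25]

Back-substitution:
x₃ = 25 / 25 = 1
x₂ = (6 - (12)(1)) / (-3) = 2
x₁ = (3 - (-2)(2) - (5)(1)) / (-1) = -2

x = [-2, 2, 1]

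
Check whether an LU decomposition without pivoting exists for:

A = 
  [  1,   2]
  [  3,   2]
Yes.
A[1,1] = 1 ≠ 0, so Gaussian elimination proceeds without a row swap: multiplier ℓ₂₁ = (3)/(1) = 3, and U[2,2] = 2 - (3)(2) = -4.
L = 
  [  1,   0]
  [  3,   1]
U = 
  [  1,   2]
  [  0,  -4]
Check row 2 of LU: [(3)(1), (3)(2) + (-4)] = [3, 2] = row 2 of A ✓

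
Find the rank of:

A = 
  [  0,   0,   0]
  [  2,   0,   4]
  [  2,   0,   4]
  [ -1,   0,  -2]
Row reduce:
Swap R1 ↔ R2
R3 → R3 - (1)·R1
R4 → R4 + (1/2)·R1
REF = 
  [  2,   0,   4]
  [  0,   0,   0]
  [  0,   0,   0]
  [  0,   0,   0]
Pivot columns: 1 → 1 pivot.

rank(A) = 1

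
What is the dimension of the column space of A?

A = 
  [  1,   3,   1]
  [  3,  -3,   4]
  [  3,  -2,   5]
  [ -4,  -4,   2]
Row reduce:
R2 → R2 - (3)·R1
R3 → R3 - (3)·R1
R4 → R4 + (4)·R1
R3 → R3 - (11/12)·R2
R4 → R4 + (2/3)·R2
R4 → R4 - (80/13)·R3
REF = 
  [    1,     3,     1]
  [    0,   -12,     1]
  [    0,     0, 13/12]
  [    0,     0,     0]
Pivot columns: 1, 2, 3 → 3 pivots.
dim(Col(A)) = number of pivot columns = 3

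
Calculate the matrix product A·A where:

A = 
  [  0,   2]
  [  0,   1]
A² = A·A:
A²[1,1] = (0)(0) + (2)(0) = 0
A²[1,2] = (0)(2) + (2)(1) = 2
A²[2,1] = (0)(0) + (1)(0) = 0
A²[2,2] = (0)(2) + (1)(1) = 1
A² = 
  [  0,   2]
  [  0,   1]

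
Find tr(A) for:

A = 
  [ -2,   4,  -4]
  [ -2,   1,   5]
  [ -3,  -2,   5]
4

tr(A) = -2 + 1 + 5 = 4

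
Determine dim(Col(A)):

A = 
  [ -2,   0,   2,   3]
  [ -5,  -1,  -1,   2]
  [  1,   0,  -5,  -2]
dim(Col(A)) = 3

Row reduce:
R2 → R2 - (5/2)·R1
R3 → R3 + (1/2)·R1
REF = 
  [   -2,     0,     2,     3]
  [    0,    -1,    -6, -11/2]
  [    0,     0,    -4,  -1/2]
Pivot columns: 1, 2, 3 → 3 pivots.
dim(Col(A)) = number of pivot columns = 3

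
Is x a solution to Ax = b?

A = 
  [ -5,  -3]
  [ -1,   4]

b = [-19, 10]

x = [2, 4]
No

Ax = [-22, 14] ≠ b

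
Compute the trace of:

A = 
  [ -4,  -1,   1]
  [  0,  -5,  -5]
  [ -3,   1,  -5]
-14

tr(A) = -4 + -5 + -5 = -14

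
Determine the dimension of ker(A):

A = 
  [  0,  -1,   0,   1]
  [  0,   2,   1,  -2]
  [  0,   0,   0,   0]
nullity(A) = 2

Row reduce:
R2 → R2 + (2)·R1
REF = 
  [  0,  -1,   0,   1]
  [  0,   0,   1,   0]
  [  0,   0,   0,   0]
Pivot columns: 2, 3 → 2 pivots.
rank(A) = 2, so nullity(A) = 4 - 2 = 2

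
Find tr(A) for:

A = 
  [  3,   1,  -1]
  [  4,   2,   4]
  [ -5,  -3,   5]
10

tr(A) = 3 + 2 + 5 = 10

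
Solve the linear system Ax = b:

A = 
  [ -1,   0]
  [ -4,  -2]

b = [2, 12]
Row reduce the augmented matrix [A|b]:
R2 → R2 - (4)·R1
REF = 
  [ -1,   0,   2]
  [  0,  -2,   4]

Back-substitution:
x₂ = 4 / (-2) = -2
x₁ = (2 - (0)(-2)) / (-1) = -2

x = [-2, -2]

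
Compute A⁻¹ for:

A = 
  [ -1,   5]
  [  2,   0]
det(A) = (-1)(0) - (5)(2) = -10
For a 2×2 matrix, A⁻¹ = (1/det(A)) · [[d, -b], [-c, a]]
    = (-1/10) · [[0, -5], [-2, -1]]

A⁻¹ = 
  [   0,  1/2]
  [ 1/5, 1/10]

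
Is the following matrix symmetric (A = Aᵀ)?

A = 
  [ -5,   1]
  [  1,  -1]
Yes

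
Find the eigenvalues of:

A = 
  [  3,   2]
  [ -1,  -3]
λ = √7, -√7  (≈ 2.646, -2.646)

tr(A) = 0, det(A) = -7
Characteristic polynomial: λ² - tr(A)λ + det(A) = λ² - 7
λ² - 7 = 0  ⇒  λ = (0 ± √((0)² - 4·(-7)))/2 = (0 ± √(28))/2
  = √7,  -√7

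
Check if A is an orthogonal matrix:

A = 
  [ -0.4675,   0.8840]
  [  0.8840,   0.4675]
Yes

AᵀA = 
  [  1,   0]
  [  0,   1]
≈ I (equal to I up to the 4-dp rounding of the entries)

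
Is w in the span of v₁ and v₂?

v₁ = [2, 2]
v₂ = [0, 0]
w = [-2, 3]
No

Form the augmented matrix and row-reduce:
[v₁|v₂|w] = 
  [  2,   0,  -2]
  [  2,   0,   3]
R2 → R2 - (1)·R1
REF = 
  [  2,   0,  -2]
  [  0,   0,   5]

Row 2 reads [0 0 | 5], i.e. 0 = 5, so the system is inconsistent and w ∉ span{v₁, v₂}.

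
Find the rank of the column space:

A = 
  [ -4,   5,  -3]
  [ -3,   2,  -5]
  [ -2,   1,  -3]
Row reduce:
R2 → R2 - (3/4)·R1
R3 → R3 - (1/2)·R1
R3 → R3 - (6/7)·R2
REF = 
  [   -4,     5,    -3]
  [    0,  -7/4, -11/4]
  [    0,     0,   6/7]
Pivot columns: 1, 2, 3 → 3 pivots.
dim(Col(A)) = number of pivot columns = 3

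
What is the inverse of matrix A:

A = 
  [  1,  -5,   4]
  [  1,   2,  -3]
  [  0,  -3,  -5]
det(A) = (1)·((2)(-5) - (-3)(-3)) - (-5)·((1)(-5) - (-3)(0)) + (4)·((1)(-3) - (2)(0))
  = (1)(-19) - (-5)(-5) + (4)(-3)
  = -56
det(A) = -56 ≠ 0, so A is invertible.

Cofactors Cᵢⱼ = (-1)ⁱ⁺ʲ·Mᵢⱼ:
C = 
  [-19,   5,  -3]
  [-37,  -5,   3]
  [  7,   7,   7]

adj(A) = Cᵀ:
adj(A) = 
  [-19, -37,   7]
  [  5,  -5,   7]
  [ -3,   3,   7]

A⁻¹ = (-1/56) · adj(A):
A⁻¹ = 
  [19/56, 37/56,  -1/8]
  [-5/56,  5/56,  -1/8]
  [ 3/56, -3/56,  -1/8]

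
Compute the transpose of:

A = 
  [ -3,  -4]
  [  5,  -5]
Aᵀ = 
  [ -3,   5]
  [ -4,  -5]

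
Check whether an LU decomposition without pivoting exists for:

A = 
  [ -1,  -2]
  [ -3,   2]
Yes.
A[1,1] = -1 ≠ 0, so Gaussian elimination proceeds without a row swap: multiplier ℓ₂₁ = (-3)/(-1) = 3, and U[2,2] = 2 - (3)(-2) = 8.
L = 
  [  1,   0]
  [  3,   1]
U = 
  [ -1,  -2]
  [  0,   8]
Check row 2 of LU: [(3)(-1), (3)(-2) + 8] = [-3, 2] = row 2 of A ✓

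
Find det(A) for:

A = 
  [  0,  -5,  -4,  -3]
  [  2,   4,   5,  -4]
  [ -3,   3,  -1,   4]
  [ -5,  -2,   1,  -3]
Cofactor expansion along row 1: det(A) = a₁₁M₁₁ - a₁₂M₁₂ + a₁₃M₁₃ - a₁₄M₁₄

M₁₁ = det[[4, 5, -4]; [3, -1, 4]; [-2, 1, -3]]
  = (4)·((-1)(-3) - (4)(1)) - (5)·((3)(-3) - (4)(-2)) + (-4)·((3)(1) - (-1)(-2))
  = (4)(-1) - (5)(-1) + (-4)(1)
  = -3
M₁₂ = det[[2, 5, -4]; [-3, -1, 4]; [-5, 1, -3]]
  = (2)·((-1)(-3) - (4)(1)) - (5)·((-3)(-3) - (4)(-5)) + (-4)·((-3)(1) - (-1)(-5))
  = (2)(-1) - (5)(29) + (-4)(-8)
  = -115
M₁₃ = det[[2, 4, -4]; [-3, 3, 4]; [-5, -2, -3]]
  = (2)·((3)(-3) - (4)(-2)) - (4)·((-3)(-3) - (4)(-5)) + (-4)·((-3)(-2) - (3)(-5))
  = (2)(-1) - (4)(29) + (-4)(21)
  = -202
M₁₄ = det[[2, 4, 5]; [-3, 3, -1]; [-5, -2, 1]]
  = (2)·((3)(1) - (-1)(-2)) - (4)·((-3)(1) - (-1)(-5)) + (5)·((-3)(-2) - (3)(-5))
  = (2)(1) - (4)(-8) + (5)(21)
  = 139

det(A) = (0)(-3) - (-5)(-115) + (-4)(-202) - (-3)(139) = 650

det(A) = 650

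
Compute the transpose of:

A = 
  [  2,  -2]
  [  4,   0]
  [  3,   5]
Aᵀ = 
  [  2,   4,   3]
  [ -2,   0,   5]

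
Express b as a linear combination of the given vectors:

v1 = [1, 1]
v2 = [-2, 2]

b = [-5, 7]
c1 = 1, c2 = 3

b = 1·v1 + 3·v2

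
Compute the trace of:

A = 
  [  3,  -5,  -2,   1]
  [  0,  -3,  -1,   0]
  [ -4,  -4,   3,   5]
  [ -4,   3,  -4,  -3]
0

tr(A) = 3 + -3 + 3 + -3 = 0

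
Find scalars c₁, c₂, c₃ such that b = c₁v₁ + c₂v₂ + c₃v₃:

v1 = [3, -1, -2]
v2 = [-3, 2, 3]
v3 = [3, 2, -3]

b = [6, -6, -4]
c1 = 2, c2 = -1, c3 = -1

b = 2·v1 + -1·v2 + -1·v3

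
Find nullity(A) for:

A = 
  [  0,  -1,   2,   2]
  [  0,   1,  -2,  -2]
nullity(A) = 3

Row reduce:
R2 → R2 + (1)·R1
REF = 
  [  0,  -1,   2,   2]
  [  0,   0,   0,   0]
Pivot columns: 2 → 1 pivot.
rank(A) = 1, so nullity(A) = 4 - 1 = 3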